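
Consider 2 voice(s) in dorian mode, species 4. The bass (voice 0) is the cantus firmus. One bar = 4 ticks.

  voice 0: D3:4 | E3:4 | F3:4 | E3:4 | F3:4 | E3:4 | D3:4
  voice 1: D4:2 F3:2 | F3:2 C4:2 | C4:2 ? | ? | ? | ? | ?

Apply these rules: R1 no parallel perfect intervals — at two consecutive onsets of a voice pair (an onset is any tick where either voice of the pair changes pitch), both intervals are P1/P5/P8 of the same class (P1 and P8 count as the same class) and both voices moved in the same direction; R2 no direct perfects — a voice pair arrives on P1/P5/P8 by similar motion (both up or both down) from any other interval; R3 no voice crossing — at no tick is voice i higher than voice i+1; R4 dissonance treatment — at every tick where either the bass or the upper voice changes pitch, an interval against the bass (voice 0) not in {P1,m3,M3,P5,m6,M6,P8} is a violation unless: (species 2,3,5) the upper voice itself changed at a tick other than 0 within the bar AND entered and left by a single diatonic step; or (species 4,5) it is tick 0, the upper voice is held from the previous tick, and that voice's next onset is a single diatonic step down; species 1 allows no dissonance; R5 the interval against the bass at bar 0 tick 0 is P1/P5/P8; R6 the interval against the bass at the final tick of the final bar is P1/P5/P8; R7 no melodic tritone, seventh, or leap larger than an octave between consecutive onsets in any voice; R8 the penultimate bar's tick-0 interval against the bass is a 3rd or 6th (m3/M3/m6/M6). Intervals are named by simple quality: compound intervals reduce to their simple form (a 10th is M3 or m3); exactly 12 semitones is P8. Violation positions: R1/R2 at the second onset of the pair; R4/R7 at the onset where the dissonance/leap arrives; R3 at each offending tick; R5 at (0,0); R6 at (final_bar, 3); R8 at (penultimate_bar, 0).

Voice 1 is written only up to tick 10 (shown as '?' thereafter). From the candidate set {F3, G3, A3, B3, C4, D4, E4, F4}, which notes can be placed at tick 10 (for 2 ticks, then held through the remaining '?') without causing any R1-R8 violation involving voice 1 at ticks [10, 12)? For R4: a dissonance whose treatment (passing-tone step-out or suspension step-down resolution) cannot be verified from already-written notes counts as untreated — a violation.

F3: legal
G3: violates R4
A3: legal
B3: violates R4
C4: legal
D4: legal
E4: violates R4
F4: legal

{A3, C4, D4, F3, F4}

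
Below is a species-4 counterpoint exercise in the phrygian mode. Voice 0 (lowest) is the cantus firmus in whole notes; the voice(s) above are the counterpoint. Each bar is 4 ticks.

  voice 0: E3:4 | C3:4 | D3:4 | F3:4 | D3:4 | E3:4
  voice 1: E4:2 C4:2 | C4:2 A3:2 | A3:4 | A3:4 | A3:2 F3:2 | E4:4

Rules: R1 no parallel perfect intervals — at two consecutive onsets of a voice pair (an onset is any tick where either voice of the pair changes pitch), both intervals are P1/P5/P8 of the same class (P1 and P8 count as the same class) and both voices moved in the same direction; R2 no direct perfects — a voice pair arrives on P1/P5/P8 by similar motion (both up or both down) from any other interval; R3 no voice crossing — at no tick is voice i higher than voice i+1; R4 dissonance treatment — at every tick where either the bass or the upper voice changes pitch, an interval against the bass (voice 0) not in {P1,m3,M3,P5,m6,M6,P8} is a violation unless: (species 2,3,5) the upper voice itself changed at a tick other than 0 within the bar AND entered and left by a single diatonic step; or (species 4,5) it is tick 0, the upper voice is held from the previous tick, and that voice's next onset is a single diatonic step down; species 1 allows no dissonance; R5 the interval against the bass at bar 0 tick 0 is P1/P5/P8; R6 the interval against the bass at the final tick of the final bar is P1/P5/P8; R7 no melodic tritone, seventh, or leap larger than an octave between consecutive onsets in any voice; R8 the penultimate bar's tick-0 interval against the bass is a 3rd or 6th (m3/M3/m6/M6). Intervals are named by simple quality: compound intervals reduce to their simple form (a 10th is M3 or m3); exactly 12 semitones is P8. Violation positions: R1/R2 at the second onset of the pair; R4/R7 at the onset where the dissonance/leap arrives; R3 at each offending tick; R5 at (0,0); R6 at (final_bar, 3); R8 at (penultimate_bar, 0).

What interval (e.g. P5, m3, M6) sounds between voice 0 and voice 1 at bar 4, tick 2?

m3

voice 0=D3 voice 1=F3 -> m3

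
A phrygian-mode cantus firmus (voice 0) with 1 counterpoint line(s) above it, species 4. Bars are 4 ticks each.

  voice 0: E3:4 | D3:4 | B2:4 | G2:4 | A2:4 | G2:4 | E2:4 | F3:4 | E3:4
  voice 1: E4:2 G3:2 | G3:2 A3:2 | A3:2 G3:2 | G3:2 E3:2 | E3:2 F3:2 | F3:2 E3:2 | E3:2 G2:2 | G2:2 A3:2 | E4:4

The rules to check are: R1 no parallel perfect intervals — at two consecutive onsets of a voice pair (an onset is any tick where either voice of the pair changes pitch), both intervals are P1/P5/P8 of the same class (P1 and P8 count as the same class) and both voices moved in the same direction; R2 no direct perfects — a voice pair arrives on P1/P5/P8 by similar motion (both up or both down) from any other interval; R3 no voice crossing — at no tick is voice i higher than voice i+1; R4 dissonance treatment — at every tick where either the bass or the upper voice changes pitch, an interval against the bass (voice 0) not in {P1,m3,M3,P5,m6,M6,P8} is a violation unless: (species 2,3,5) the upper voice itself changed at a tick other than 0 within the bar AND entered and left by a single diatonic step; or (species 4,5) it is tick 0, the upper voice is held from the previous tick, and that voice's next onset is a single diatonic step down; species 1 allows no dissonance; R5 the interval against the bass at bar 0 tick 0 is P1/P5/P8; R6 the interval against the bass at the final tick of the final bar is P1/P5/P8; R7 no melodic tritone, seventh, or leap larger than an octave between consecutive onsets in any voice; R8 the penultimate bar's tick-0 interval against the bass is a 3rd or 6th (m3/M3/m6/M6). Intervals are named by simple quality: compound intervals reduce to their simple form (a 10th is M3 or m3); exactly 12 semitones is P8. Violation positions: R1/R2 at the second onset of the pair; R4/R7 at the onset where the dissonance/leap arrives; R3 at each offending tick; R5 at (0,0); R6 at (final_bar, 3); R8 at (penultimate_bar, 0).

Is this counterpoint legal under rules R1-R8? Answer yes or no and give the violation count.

No (7 violations)

bar 0: v0=E3 v1=E4 (P8)
bar 1: v0=D3 v1=G3 (P4)
bar 2: v0=B2 v1=A3 (m7)
bar 3: v0=G2 v1=G3 (P8)
bar 4: v0=A2 v1=E3 (P5)
bar 5: v0=G2 v1=F3 (m7)
bar 6: v0=E2 v1=E3 (P8)
bar 7: v0=F3 v1=G2 (m7)
bar 8: v0=E3 v1=E4 (P8)
  R4 @ bar1.0: D3/G3 P4 untreated
  R3 @ bar7.0: F3 above G2
  R4 @ bar7.0: F3/G2 m7 untreated
  R7 @ bar7.0: E2->F3 leap 13st
  R8 @ bar7.0: penult m7 not 3rd/6th
  R3 @ bar7.1: F3 above G2
  R7 @ bar7.2: G2->A3 leap 14st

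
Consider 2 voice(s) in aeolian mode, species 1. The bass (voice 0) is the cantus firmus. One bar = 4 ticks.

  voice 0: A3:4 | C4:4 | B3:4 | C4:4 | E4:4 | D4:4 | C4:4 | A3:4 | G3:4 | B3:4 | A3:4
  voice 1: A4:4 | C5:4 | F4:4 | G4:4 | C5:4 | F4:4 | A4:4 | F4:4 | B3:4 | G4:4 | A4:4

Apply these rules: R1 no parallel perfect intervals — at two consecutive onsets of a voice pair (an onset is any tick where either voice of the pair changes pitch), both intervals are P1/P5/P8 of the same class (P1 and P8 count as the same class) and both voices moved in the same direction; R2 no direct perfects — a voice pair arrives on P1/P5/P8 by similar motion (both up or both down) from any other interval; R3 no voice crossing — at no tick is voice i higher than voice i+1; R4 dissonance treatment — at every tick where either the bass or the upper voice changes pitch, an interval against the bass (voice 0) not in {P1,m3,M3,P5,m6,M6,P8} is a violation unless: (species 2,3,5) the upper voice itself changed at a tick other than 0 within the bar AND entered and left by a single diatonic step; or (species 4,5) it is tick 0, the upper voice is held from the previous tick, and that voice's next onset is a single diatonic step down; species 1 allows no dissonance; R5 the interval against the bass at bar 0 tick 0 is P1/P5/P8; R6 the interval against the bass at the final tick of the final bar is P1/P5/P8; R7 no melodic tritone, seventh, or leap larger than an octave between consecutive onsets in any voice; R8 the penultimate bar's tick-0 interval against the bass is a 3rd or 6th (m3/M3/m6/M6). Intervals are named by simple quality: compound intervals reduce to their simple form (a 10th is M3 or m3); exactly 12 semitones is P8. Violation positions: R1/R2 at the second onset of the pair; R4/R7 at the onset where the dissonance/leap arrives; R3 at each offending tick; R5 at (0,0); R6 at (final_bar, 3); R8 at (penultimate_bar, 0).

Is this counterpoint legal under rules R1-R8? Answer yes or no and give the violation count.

No (4 violations)

bar 0: v0=A3 v1=A4 (P8)
bar 1: v0=C4 v1=C5 (P8)
bar 2: v0=B3 v1=F4 (TT)
bar 3: v0=C4 v1=G4 (P5)
bar 4: v0=E4 v1=C5 (m6)
bar 5: v0=D4 v1=F4 (m3)
bar 6: v0=C4 v1=A4 (M6)
bar 7: v0=A3 v1=F4 (m6)
bar 8: v0=G3 v1=B3 (M3)
bar 9: v0=B3 v1=G4 (m6)
bar 10: v0=A3 v1=A4 (P8)
  R1 @ bar1.0: A3/A4 P8 -> C4/C5 P8 similar
  R4 @ bar2.0: B3/F4 TT untreated
  R2 @ bar3.0: B3/F4 TT -> C4/G4 P5 similar
  R7 @ bar8.0: F4->B3 leap 6st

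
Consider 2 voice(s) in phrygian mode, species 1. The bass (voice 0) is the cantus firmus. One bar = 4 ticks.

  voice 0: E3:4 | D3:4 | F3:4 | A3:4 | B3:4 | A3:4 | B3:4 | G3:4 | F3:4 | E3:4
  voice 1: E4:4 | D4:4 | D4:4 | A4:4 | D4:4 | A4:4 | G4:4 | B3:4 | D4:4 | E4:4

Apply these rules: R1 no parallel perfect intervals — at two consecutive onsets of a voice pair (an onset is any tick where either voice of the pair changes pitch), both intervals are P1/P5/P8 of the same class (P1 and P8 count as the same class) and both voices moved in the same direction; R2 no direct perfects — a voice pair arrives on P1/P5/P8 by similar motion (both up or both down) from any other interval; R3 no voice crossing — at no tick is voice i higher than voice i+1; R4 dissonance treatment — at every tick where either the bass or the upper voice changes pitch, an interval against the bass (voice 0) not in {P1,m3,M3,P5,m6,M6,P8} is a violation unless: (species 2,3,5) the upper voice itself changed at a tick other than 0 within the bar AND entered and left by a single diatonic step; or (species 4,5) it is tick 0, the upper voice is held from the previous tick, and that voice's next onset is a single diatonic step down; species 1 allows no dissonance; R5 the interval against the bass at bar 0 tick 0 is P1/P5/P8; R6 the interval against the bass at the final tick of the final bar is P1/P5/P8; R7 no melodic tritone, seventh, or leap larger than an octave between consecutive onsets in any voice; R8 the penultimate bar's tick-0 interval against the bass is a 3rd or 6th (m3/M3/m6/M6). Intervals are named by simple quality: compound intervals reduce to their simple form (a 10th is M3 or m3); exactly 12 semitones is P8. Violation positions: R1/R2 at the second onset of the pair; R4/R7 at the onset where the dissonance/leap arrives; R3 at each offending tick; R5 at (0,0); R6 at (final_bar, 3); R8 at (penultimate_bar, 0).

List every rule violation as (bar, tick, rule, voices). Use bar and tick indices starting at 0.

(1, 0, R1, (0, 1))
(3, 0, R2, (0, 1))

bar 0: v0=E3 v1=E4 downbeat P8
bar 1: v0=D3 v1=D4 downbeat P8
bar 2: v0=F3 v1=D4 downbeat M6
bar 3: v0=A3 v1=A4 downbeat P8
bar 4: v0=B3 v1=D4 downbeat m3
bar 5: v0=A3 v1=A4 downbeat P8
bar 6: v0=B3 v1=G4 downbeat m6
bar 7: v0=G3 v1=B3 downbeat M3
bar 8: v0=F3 v1=D4 downbeat M6
bar 9: v0=E3 v1=E4 downbeat P8
  -> R1 @ bar 1 tick 0 v(0, 1): E3/E4 P8 -> D3/D4 P8 similar
  -> R2 @ bar 3 tick 0 v(0, 1): F3/D4 M6 -> A3/A4 P8 similar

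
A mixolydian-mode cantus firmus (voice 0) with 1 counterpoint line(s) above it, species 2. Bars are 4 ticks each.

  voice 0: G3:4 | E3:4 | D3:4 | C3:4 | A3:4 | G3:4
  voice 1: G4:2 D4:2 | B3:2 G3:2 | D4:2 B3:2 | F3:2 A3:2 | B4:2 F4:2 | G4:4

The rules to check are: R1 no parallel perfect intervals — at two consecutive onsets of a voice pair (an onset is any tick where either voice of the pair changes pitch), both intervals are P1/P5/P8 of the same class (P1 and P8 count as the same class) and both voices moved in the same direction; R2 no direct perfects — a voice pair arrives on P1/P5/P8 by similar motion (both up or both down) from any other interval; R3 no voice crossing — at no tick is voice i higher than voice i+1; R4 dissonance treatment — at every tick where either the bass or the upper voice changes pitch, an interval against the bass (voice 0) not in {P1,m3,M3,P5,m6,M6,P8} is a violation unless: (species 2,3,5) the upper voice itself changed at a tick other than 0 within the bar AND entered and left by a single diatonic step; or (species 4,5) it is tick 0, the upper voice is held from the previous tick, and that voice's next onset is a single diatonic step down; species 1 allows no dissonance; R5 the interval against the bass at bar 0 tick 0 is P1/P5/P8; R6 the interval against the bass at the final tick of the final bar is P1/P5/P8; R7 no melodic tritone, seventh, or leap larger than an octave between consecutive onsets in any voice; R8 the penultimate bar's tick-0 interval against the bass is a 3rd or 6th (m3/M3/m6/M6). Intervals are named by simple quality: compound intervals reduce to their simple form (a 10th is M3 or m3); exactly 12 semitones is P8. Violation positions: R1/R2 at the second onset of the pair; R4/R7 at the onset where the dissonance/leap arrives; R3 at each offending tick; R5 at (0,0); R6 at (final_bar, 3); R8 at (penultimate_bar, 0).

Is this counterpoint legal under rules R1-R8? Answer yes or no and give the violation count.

bar 0: v0=G3 v1=G4 (P8)
bar 1: v0=E3 v1=B3 (P5)
bar 2: v0=D3 v1=D4 (P8)
bar 3: v0=C3 v1=F3 (P4)
bar 4: v0=A3 v1=B4 (M2)
bar 5: v0=G3 v1=G4 (P8)
  R1 @ bar1.0: G3/D4 P5 -> E3/B3 P5 similar
  R4 @ bar3.0: C3/F3 P4 untreated
  R7 @ bar3.0: B3->F3 leap 6st
  R4 @ bar4.0: A3/B4 M2 untreated
  R7 @ bar4.0: A3->B4 leap 14st
  R8 @ bar4.0: penult M2 not 3rd/6th
  R7 @ bar4.2: B4->F4 leap 6st

No (7 violations)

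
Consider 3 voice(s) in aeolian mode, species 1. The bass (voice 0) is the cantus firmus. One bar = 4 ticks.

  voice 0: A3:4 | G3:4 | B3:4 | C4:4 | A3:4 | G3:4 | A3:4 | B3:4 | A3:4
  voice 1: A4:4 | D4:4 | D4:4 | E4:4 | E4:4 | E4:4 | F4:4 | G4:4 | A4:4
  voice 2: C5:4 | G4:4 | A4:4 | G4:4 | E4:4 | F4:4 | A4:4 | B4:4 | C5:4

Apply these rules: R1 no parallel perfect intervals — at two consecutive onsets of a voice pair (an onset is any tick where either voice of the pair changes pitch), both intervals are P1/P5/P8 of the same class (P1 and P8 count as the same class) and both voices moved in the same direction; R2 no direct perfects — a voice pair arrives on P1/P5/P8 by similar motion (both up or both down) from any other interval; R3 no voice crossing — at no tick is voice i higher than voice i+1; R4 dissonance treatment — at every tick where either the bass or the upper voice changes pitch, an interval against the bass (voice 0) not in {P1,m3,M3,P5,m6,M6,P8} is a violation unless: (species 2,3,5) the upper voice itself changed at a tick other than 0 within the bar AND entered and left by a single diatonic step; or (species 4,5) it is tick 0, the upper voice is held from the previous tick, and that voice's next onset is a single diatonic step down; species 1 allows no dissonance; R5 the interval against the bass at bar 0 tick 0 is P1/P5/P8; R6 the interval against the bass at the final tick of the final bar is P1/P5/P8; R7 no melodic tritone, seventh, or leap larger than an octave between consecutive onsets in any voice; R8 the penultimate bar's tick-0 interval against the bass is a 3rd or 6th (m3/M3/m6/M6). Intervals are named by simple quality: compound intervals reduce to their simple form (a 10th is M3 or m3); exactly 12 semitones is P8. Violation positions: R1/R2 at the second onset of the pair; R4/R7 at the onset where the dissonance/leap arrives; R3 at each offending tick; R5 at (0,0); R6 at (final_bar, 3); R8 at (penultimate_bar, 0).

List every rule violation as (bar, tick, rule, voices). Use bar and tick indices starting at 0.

(0, 0, R5, (0, 2))
(1, 0, R2, (0, 1))
(1, 0, R2, (0, 2))
(2, 0, R4, (0, 2))
(4, 0, R1, (0, 2))
(5, 0, R4, (0, 2))
(6, 0, R2, (0, 2))
(7, 0, R1, (0, 2))
(7, 0, R8, (0, 2))
(8, 3, R6, (0, 2))

bar 0: v0=A3 v1=A4 v2=C5 downbeat m3
bar 1: v0=G3 v1=D4 v2=G4 downbeat P8
bar 2: v0=B3 v1=D4 v2=A4 downbeat m7
bar 3: v0=C4 v1=E4 v2=G4 downbeat P5
bar 4: v0=A3 v1=E4 v2=E4 downbeat P5
bar 5: v0=G3 v1=E4 v2=F4 downbeat m7
bar 6: v0=A3 v1=F4 v2=A4 downbeat P8
bar 7: v0=B3 v1=G4 v2=B4 downbeat P8
bar 8: v0=A3 v1=A4 v2=C5 downbeat m3
  -> R5 @ bar 0 tick 0 v(0, 2): opens on m3
  -> R2 @ bar 1 tick 0 v(0, 1): A3/A4 P8 -> G3/D4 P5 similar
  -> R2 @ bar 1 tick 0 v(0, 2): A3/C5 m3 -> G3/G4 P8 similar
  -> R4 @ bar 2 tick 0 v(0, 2): B3/A4 m7 untreated
  -> R1 @ bar 4 tick 0 v(0, 2): C4/G4 P5 -> A3/E4 P5 similar
  -> R4 @ bar 5 tick 0 v(0, 2): G3/F4 m7 untreated
  -> R2 @ bar 6 tick 0 v(0, 2): G3/F4 m7 -> A3/A4 P8 similar
  -> R1 @ bar 7 tick 0 v(0, 2): A3/A4 P8 -> B3/B4 P8 similar
  -> R8 @ bar 7 tick 0 v(0, 2): penult P8 not 3rd/6th
  -> R6 @ bar 8 tick 3 v(0, 2): closes on m3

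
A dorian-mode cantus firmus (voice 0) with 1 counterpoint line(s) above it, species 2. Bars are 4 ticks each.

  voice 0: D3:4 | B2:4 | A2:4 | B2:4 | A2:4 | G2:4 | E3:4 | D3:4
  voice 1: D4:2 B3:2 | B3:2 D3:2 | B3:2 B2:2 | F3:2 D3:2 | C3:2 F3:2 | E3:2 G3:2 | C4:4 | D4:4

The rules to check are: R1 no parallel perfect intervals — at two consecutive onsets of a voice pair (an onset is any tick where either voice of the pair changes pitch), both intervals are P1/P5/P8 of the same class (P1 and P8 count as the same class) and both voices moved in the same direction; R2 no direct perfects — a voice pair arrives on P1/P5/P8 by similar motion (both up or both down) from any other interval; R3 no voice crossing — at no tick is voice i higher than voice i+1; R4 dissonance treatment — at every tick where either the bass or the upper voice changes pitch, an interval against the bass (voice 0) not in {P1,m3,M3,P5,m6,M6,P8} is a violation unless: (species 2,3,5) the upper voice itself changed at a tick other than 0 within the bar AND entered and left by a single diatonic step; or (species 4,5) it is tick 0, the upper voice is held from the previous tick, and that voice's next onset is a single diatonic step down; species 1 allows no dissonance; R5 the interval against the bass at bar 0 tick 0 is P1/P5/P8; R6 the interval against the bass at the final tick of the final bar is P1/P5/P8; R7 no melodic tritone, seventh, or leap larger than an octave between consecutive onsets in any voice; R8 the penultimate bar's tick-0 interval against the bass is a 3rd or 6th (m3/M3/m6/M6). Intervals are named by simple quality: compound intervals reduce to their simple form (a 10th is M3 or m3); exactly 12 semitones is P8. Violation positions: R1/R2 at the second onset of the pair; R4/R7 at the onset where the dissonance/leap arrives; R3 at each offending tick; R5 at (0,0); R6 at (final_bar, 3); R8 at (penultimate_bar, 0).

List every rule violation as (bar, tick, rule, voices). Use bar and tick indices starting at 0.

(2, 0, R4, (0, 1))
(2, 2, R4, (0, 1))
(3, 0, R4, (0, 1))
(3, 0, R7, (1,))

bar 0: v0=D3 v1=D4 downbeat P8
bar 1: v0=B2 v1=B3 downbeat P8
bar 2: v0=A2 v1=B3 downbeat M2
bar 3: v0=B2 v1=F3 downbeat TT
bar 4: v0=A2 v1=C3 downbeat m3
bar 5: v0=G2 v1=E3 downbeat M6
bar 6: v0=E3 v1=C4 downbeat m6
bar 7: v0=D3 v1=D4 downbeat P8
  -> R4 @ bar 2 tick 0 v(0, 1): A2/B3 M2 untreated
  -> R4 @ bar 2 tick 2 v(0, 1): A2/B2 M2 untreated
  -> R4 @ bar 3 tick 0 v(0, 1): B2/F3 TT untreated
  -> R7 @ bar 3 tick 0 v(1,): B2->F3 leap 6st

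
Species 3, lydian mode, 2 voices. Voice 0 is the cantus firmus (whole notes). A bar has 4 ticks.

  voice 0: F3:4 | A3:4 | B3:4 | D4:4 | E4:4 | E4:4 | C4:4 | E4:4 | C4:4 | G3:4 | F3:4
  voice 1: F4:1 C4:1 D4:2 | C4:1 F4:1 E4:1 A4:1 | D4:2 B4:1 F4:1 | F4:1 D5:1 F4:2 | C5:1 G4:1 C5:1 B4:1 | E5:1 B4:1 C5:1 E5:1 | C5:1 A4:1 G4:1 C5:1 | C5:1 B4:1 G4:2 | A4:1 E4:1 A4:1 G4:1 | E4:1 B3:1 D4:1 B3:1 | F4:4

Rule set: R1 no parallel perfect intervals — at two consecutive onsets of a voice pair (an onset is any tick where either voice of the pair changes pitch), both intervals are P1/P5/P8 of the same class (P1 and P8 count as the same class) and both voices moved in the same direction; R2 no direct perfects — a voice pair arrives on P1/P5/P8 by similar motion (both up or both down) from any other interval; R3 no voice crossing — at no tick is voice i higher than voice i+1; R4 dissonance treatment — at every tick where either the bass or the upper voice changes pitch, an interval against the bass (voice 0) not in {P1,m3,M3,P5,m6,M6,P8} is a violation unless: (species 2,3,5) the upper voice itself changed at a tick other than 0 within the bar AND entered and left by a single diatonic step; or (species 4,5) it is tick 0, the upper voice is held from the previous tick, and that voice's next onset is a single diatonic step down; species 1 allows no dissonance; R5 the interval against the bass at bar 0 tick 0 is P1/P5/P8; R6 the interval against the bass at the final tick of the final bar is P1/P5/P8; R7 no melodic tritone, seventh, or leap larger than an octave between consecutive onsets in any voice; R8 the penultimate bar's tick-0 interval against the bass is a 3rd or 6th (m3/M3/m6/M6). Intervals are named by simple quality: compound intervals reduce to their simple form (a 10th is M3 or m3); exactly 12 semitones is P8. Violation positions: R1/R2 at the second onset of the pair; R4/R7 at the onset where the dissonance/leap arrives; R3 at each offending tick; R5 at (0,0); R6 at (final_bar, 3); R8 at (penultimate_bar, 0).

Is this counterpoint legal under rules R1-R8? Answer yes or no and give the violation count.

bar 0: v0=F3 v1=F4 (P8)
bar 1: v0=A3 v1=C4 (m3)
bar 2: v0=B3 v1=D4 (m3)
bar 3: v0=D4 v1=F4 (m3)
bar 4: v0=E4 v1=C5 (m6)
bar 5: v0=E4 v1=E5 (P8)
bar 6: v0=C4 v1=C5 (P8)
bar 7: v0=E4 v1=C5 (m6)
bar 8: v0=C4 v1=A4 (M6)
bar 9: v0=G3 v1=E4 (M6)
bar 10: v0=F3 v1=F4 (P8)
  R4 @ bar2.3: B3/F4 TT untreated
  R7 @ bar2.3: B4->F4 leap 6st
  R1 @ bar6.0: E4/E5 P8 -> C4/C5 P8 similar
  R7 @ bar10.0: B3->F4 leap 6st

No (4 violations)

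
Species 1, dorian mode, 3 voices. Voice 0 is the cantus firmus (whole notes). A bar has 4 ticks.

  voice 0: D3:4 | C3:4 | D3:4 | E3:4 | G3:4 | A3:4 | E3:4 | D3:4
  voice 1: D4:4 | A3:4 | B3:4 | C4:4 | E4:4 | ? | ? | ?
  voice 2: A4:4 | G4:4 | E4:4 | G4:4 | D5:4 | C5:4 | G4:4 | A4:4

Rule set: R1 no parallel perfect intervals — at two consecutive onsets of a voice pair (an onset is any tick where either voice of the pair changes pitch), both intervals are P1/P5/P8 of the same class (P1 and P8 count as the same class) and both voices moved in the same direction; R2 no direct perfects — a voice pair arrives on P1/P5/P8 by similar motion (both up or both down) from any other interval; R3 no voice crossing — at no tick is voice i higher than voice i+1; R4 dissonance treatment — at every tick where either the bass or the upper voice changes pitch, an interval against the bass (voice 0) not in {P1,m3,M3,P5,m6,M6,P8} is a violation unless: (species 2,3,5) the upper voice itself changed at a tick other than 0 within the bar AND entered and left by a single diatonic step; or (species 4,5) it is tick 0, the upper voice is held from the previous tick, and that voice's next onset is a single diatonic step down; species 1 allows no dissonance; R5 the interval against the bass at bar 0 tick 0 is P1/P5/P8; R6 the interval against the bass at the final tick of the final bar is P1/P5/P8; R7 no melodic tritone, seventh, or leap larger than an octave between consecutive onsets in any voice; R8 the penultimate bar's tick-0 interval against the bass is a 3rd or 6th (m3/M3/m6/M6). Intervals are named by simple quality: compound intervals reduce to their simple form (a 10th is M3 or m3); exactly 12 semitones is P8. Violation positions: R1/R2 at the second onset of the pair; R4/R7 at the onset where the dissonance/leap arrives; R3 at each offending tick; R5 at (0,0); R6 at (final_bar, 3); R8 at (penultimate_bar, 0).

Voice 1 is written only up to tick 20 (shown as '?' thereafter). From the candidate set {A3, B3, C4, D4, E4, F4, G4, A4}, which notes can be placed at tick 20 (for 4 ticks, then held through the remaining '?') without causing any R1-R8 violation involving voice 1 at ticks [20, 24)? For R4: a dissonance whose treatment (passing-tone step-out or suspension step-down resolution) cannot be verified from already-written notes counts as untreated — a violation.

A3: legal
B3: violates R4
C4: violates R2
D4: violates R4
E4: legal
F4: legal
G4: violates R4
A4: violates R2

{A3, E4, F4}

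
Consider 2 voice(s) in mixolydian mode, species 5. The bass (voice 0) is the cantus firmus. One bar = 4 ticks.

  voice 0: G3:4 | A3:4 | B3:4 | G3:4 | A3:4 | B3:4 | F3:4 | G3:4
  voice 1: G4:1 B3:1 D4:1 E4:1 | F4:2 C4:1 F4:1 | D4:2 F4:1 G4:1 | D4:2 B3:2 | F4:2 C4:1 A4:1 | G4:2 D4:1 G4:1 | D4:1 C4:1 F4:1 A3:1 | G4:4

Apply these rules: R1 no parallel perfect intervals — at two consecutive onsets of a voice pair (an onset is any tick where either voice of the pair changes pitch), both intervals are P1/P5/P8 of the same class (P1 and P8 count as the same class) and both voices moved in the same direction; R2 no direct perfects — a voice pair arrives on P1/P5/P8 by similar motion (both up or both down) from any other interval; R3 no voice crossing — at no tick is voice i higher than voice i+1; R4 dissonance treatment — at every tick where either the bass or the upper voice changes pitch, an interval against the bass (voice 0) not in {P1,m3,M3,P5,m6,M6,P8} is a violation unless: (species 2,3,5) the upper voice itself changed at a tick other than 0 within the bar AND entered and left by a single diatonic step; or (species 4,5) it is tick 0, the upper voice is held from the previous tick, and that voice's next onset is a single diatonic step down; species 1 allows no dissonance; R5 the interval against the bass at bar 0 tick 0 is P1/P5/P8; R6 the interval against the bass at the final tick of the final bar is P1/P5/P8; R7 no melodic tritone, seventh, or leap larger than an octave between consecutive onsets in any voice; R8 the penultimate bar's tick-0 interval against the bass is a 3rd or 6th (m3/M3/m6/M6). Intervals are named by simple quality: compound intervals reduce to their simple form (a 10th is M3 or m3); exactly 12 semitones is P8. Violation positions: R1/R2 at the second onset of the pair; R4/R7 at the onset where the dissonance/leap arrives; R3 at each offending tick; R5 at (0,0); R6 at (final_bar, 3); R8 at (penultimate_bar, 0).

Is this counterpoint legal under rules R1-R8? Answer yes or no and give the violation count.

No (6 violations)

bar 0: v0=G3 v1=G4 (P8)
bar 1: v0=A3 v1=F4 (m6)
bar 2: v0=B3 v1=D4 (m3)
bar 3: v0=G3 v1=D4 (P5)
bar 4: v0=A3 v1=F4 (m6)
bar 5: v0=B3 v1=G4 (m6)
bar 6: v0=F3 v1=D4 (M6)
bar 7: v0=G3 v1=G4 (P8)
  R4 @ bar2.2: B3/F4 TT untreated
  R2 @ bar3.0: B3/G4 m6 -> G3/D4 P5 similar
  R7 @ bar4.0: B3->F4 leap 6st
  R7 @ bar6.0: B3->F3 leap 6st
  R2 @ bar7.0: F3/A3 M3 -> G3/G4 P8 similar
  R7 @ bar7.0: A3->G4 leap 10st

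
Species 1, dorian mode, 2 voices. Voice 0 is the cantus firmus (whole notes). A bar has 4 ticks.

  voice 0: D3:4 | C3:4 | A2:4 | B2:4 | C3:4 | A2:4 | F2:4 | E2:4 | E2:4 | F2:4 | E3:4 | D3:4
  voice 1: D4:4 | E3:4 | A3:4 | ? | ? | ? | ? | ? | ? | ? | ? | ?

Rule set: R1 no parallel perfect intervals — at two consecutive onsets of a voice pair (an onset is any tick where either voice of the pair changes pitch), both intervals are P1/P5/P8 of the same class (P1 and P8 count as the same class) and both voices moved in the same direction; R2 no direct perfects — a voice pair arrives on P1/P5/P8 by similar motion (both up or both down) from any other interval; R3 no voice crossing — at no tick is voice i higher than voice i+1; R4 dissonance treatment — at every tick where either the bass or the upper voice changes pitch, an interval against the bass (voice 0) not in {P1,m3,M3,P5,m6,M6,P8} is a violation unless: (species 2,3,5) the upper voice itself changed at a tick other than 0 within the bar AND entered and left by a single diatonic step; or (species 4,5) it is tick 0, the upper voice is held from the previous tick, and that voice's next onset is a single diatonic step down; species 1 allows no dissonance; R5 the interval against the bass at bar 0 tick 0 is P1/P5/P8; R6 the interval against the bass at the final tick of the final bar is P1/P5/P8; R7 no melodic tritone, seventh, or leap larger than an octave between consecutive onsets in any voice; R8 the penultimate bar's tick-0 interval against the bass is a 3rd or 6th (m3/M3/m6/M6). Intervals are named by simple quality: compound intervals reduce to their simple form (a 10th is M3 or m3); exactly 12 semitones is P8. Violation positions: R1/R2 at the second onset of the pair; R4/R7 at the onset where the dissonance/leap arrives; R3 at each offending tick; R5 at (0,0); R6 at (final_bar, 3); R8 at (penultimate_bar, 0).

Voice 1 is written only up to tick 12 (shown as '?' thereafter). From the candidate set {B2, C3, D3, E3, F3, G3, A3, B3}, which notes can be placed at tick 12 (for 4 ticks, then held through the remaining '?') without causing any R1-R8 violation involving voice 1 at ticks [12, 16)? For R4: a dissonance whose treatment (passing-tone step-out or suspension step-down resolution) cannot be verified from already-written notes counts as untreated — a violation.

{D3, G3}

B2: violates R7
C3: violates R4
D3: legal
E3: violates R4
F3: violates R4
G3: legal
A3: violates R4
B3: violates R1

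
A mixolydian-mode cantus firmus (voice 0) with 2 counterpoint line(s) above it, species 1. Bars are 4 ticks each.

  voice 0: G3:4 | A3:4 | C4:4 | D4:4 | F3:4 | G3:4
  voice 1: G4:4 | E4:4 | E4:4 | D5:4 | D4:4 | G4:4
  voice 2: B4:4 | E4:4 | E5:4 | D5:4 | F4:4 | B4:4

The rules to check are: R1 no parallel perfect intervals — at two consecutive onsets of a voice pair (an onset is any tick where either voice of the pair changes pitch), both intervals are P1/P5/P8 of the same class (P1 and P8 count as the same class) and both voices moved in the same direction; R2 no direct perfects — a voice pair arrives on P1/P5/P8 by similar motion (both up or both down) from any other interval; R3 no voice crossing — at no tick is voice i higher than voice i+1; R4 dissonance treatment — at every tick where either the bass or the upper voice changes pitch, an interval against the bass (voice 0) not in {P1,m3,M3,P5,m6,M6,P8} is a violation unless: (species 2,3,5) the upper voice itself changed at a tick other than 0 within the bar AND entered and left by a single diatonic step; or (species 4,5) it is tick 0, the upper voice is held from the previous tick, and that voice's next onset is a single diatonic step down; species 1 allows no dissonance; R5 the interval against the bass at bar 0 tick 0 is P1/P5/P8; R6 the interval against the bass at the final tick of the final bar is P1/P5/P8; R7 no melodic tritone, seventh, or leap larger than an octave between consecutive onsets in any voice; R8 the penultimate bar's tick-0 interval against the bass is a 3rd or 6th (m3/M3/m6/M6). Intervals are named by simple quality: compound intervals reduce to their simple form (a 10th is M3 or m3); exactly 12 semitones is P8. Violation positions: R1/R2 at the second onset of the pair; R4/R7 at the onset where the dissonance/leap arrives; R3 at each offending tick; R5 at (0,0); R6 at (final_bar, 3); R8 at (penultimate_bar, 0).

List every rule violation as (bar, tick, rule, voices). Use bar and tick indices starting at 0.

(0, 0, R5, (0, 2))
(1, 0, R2, (1, 2))
(3, 0, R2, (0, 1))
(3, 0, R7, (1,))
(4, 0, R1, (0, 2))
(4, 0, R8, (0, 2))
(5, 0, R2, (0, 1))
(5, 0, R7, (2,))
(5, 3, R6, (0, 2))

bar 0: v0=G3 v1=G4 v2=B4 downbeat M3
bar 1: v0=A3 v1=E4 v2=E4 downbeat P5
bar 2: v0=C4 v1=E4 v2=E5 downbeat M3
bar 3: v0=D4 v1=D5 v2=D5 downbeat P8
bar 4: v0=F3 v1=D4 v2=F4 downbeat P8
bar 5: v0=G3 v1=G4 v2=B4 downbeat M3
  -> R5 @ bar 0 tick 0 v(0, 2): opens on M3
  -> R2 @ bar 1 tick 0 v(1, 2): G4/B4 M3 -> E4/E4 P1 similar
  -> R2 @ bar 3 tick 0 v(0, 1): C4/E4 M3 -> D4/D5 P8 similar
  -> R7 @ bar 3 tick 0 v(1,): E4->D5 leap 10st
  -> R1 @ bar 4 tick 0 v(0, 2): D4/D5 P8 -> F3/F4 P8 similar
  -> R8 @ bar 4 tick 0 v(0, 2): penult P8 not 3rd/6th
  -> R2 @ bar 5 tick 0 v(0, 1): F3/D4 M6 -> G3/G4 P8 similar
  -> R7 @ bar 5 tick 0 v(2,): F4->B4 leap 6st
  -> R6 @ bar 5 tick 3 v(0, 2): closes on M3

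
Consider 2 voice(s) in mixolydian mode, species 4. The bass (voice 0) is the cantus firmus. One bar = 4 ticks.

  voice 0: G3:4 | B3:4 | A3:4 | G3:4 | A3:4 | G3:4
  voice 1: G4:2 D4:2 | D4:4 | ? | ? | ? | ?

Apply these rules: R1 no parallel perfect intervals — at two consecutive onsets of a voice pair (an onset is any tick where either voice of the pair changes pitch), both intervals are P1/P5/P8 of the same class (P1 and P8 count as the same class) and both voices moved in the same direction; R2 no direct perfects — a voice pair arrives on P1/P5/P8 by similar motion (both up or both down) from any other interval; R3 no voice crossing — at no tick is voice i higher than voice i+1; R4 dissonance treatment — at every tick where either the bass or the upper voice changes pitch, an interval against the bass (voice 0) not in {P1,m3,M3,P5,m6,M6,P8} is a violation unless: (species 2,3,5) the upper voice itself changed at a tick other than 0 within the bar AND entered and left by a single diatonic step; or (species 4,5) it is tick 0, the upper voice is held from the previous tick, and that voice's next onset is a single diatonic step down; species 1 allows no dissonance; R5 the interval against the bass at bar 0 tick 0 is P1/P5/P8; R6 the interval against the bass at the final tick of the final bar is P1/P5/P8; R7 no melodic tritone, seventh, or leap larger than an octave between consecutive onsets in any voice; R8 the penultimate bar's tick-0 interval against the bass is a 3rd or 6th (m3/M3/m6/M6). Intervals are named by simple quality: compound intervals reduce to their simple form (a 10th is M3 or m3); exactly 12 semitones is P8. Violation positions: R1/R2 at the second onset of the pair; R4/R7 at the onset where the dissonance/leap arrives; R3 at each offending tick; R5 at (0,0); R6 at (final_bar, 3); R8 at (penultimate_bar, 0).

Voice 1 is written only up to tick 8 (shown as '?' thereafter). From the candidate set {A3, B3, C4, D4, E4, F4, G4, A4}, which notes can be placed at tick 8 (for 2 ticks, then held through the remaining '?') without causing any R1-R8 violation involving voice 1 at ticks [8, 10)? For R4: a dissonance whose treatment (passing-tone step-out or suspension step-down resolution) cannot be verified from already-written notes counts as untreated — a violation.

{A4, C4, E4, F4}

A3: violates R2
B3: violates R4
C4: legal
D4: violates R4
E4: legal
F4: legal
G4: violates R4
A4: legal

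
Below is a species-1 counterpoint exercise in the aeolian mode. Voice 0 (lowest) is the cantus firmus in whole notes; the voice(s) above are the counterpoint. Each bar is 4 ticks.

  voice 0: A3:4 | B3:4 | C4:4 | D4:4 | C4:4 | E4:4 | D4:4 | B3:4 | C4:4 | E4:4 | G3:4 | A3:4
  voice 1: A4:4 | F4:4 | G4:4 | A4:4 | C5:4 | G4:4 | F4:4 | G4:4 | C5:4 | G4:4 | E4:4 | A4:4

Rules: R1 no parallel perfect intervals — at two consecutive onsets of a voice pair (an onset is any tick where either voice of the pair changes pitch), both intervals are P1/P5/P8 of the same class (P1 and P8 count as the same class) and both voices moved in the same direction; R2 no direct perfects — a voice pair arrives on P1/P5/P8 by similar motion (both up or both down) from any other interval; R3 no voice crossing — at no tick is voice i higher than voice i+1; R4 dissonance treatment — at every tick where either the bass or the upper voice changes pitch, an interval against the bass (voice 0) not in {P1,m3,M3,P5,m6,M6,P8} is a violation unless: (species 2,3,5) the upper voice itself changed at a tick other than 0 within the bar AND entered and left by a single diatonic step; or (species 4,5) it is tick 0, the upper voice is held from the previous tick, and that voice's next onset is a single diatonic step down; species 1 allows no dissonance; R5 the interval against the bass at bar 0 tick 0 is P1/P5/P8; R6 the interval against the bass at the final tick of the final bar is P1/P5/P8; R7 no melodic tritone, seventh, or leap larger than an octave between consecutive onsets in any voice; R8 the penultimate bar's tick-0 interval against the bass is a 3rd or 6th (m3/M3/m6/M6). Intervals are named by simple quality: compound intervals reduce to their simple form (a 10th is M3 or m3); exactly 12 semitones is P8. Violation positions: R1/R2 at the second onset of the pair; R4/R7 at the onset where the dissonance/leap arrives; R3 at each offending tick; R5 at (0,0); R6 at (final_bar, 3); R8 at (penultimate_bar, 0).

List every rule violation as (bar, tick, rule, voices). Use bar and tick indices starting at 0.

bar 0: v0=A3 v1=A4 downbeat P8
bar 1: v0=B3 v1=F4 downbeat TT
bar 2: v0=C4 v1=G4 downbeat P5
bar 3: v0=D4 v1=A4 downbeat P5
bar 4: v0=C4 v1=C5 downbeat P8
bar 5: v0=E4 v1=G4 downbeat m3
bar 6: v0=D4 v1=F4 downbeat m3
bar 7: v0=B3 v1=G4 downbeat m6
bar 8: v0=C4 v1=C5 downbeat P8
bar 9: v0=E4 v1=G4 downbeat m3
bar 10: v0=G3 v1=E4 downbeat M6
bar 11: v0=A3 v1=A4 downbeat P8
  -> R4 @ bar 1 tick 0 v(0, 1): B3/F4 TT untreated
  -> R2 @ bar 2 tick 0 v(0, 1): B3/F4 TT -> C4/G4 P5 similar
  -> R1 @ bar 3 tick 0 v(0, 1): C4/G4 P5 -> D4/A4 P5 similar
  -> R2 @ bar 8 tick 0 v(0, 1): B3/G4 m6 -> C4/C5 P8 similar
  -> R2 @ bar 11 tick 0 v(0, 1): G3/E4 M6 -> A3/A4 P8 similar

(1, 0, R4, (0, 1))
(2, 0, R2, (0, 1))
(3, 0, R1, (0, 1))
(8, 0, R2, (0, 1))
(11, 0, R2, (0, 1))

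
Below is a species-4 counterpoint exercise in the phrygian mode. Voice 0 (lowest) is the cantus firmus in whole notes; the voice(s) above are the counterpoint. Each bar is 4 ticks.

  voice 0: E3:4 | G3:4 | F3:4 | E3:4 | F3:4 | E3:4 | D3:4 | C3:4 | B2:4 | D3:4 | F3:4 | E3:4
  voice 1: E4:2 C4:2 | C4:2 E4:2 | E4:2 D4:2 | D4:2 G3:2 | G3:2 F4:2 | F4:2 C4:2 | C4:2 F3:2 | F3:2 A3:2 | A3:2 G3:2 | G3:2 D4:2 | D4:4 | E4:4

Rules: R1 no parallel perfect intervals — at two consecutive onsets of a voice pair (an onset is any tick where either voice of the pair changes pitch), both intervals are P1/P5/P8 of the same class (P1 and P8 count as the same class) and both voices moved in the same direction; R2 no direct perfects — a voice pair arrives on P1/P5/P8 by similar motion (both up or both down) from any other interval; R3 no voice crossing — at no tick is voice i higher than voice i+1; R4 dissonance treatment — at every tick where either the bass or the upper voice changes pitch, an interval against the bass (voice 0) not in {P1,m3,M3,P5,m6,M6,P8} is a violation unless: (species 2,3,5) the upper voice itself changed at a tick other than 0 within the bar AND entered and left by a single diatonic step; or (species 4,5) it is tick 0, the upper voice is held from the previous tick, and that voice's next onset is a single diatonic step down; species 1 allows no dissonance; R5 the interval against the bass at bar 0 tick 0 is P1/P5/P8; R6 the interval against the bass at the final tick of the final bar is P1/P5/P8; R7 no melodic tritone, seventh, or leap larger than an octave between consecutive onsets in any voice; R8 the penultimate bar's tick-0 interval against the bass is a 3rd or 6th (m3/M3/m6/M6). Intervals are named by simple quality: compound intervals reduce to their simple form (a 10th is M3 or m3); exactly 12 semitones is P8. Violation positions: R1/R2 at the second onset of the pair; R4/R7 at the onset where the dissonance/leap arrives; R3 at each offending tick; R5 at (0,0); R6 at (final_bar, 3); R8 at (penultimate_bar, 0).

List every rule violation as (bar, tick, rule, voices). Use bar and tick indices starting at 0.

(1, 0, R4, (0, 1))
(3, 0, R4, (0, 1))
(4, 0, R4, (0, 1))
(4, 2, R7, (1,))
(5, 0, R4, (0, 1))
(6, 0, R4, (0, 1))
(7, 0, R4, (0, 1))
(9, 0, R4, (0, 1))

bar 0: v0=E3 v1=E4 downbeat P8
bar 1: v0=G3 v1=C4 downbeat P4
bar 2: v0=F3 v1=E4 downbeat M7
bar 3: v0=E3 v1=D4 downbeat m7
bar 4: v0=F3 v1=G3 downbeat M2
bar 5: v0=E3 v1=F4 downbeat m2
bar 6: v0=D3 v1=C4 downbeat m7
bar 7: v0=C3 v1=F3 downbeat P4
bar 8: v0=B2 v1=A3 downbeat m7
bar 9: v0=D3 v1=G3 downbeat P4
bar 10: v0=F3 v1=D4 downbeat M6
bar 11: v0=E3 v1=E4 downbeat P8
  -> R4 @ bar 1 tick 0 v(0, 1): G3/C4 P4 untreated
  -> R4 @ bar 3 tick 0 v(0, 1): E3/D4 m7 untreated
  -> R4 @ bar 4 tick 0 v(0, 1): F3/G3 M2 untreated
  -> R7 @ bar 4 tick 2 v(1,): G3->F4 leap 10st
  -> R4 @ bar 5 tick 0 v(0, 1): E3/F4 m2 untreated
  -> R4 @ bar 6 tick 0 v(0, 1): D3/C4 m7 untreated
  -> R4 @ bar 7 tick 0 v(0, 1): C3/F3 P4 untreated
  -> R4 @ bar 9 tick 0 v(0, 1): D3/G3 P4 untreated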